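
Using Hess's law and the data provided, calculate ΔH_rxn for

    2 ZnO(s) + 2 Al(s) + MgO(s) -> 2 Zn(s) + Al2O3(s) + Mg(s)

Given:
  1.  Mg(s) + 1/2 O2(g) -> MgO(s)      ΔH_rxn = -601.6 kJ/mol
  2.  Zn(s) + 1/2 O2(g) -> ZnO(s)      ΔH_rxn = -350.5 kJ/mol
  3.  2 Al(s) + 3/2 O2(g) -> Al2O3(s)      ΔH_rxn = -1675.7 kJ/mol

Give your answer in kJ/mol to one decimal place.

ΔH_rxn = -373.1 kJ/mol

eq. 1 reversed (MgO(s) must end up as a reactant): +601.6 kJ/mol
eq. 2 reversed and × 2 (reverse to put ZnO(s) on the reactant side; ×2 to match 2 ZnO(s) in the target): (-2)·(-350.5) = +701.0 kJ/mol
eq. 3 as written (Al2O3(s) already on the product side): -1675.7 kJ/mol
Since enthalpy is a state function, ΔH_rxn = (+601.6) + (+701.0) + (-1675.7) = -373.1 kJ/mol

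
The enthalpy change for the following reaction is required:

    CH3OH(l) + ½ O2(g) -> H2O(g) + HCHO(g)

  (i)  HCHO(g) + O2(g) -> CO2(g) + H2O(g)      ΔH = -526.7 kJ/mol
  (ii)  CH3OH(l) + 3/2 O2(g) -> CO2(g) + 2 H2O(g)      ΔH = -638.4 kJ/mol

ΔH = -111.7 kJ/mol

(i) reversed (HCHO(g) must end up as a product): +526.7 kJ/mol
(ii) as written (CH3OH(l) already on the reactant side): -638.4 kJ/mol
By Hess's law, ΔH = (+526.7) + (-638.4) = -111.7 kJ/mol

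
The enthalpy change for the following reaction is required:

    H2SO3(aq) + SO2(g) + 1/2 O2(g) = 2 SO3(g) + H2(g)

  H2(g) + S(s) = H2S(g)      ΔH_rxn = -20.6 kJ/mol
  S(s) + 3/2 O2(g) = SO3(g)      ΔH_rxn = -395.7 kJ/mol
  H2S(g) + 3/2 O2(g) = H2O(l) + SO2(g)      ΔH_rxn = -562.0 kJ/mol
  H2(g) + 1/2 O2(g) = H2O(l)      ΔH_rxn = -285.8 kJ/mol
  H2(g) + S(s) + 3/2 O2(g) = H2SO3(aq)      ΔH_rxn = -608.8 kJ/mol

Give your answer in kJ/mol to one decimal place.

ΔH_rxn = 114.2 kJ/mol

equation 1 reversed: +20.6 kJ/mol
equation 2 × 2: (2)·(-395.7) = -791.4 kJ/mol
equation 3 reversed: +562.0 kJ/mol
equation 4 as written: -285.8 kJ/mol
equation 5 reversed: +608.8 kJ/mol
ΔH_rxn = (-1)·(-20.6) + (2)·(-395.7) + (-1)·(-562.0) + (1)·(-285.8) + (-1)·(-608.8) = 114.2 kJ/mol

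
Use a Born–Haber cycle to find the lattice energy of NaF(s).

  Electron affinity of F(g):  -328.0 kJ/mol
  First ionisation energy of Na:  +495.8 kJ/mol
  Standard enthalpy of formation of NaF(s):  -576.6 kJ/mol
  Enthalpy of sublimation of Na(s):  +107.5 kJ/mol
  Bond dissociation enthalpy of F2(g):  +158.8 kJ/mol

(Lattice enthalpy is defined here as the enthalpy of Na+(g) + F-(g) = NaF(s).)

U = -931.3 kJ/mol

ΔHf° = 1·ΔHsub + 1·(ΣIE) + 1/2·D(F2) + 1·EA + U
-576.6 = 1·(+107.5) + 1·(+495.8) + 1/2·(+158.8) + 1·(-328.0) + U
U = -576.6 − (+354.7) = -931.3 kJ/mol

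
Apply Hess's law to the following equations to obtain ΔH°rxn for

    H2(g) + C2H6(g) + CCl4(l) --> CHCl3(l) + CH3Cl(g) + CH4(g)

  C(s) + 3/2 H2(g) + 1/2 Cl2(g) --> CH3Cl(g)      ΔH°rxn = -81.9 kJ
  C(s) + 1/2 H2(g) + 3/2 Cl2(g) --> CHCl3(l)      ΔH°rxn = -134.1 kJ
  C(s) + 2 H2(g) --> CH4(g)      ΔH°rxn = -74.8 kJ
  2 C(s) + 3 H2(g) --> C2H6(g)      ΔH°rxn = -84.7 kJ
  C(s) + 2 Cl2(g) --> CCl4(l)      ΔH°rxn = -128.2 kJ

equation 1 as written: -81.9 kJ
equation 2 as written: -134.1 kJ
equation 3 as written: -74.8 kJ
equation 4 reversed: +84.7 kJ
equation 5 reversed: +128.2 kJ
ΔH°rxn = (1)·(-81.9) + (1)·(-134.1) + (1)·(-74.8) + (-1)·(-84.7) + (-1)·(-128.2) = -77.9 kJ

ΔH°rxn = -77.9 kJ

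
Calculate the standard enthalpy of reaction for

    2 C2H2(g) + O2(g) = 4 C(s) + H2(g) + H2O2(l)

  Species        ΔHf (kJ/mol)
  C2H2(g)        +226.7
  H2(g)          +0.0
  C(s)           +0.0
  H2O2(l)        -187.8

Products: 4·(+0.0) + 1·(+0.0) + 1·(-187.8) = -187.8
Reactants: 2·(+226.7) + 1·(+0.0) = +453.4
ΔHrxn = (-187.8) − (+453.4) = -641.2 kJ/mol

ΔHrxn = -641.2 kJ/mol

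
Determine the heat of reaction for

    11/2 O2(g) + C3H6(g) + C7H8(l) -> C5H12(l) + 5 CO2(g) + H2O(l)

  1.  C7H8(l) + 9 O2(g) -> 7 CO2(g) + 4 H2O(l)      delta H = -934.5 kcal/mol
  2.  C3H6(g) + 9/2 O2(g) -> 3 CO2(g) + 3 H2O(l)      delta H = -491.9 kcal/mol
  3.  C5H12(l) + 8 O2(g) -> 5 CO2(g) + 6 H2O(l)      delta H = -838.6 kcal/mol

eq. 1 as written (C7H8(l) already on the reactant side): -934.5 kcal/mol
eq. 2 as written (C3H6(g) already on the reactant side): -491.9 kcal/mol
eq. 3 reversed (reverse to put C5H12(l) on the product side): +838.6 kcal/mol
Combining the equations, delta H = (1)·(-934.5) + (1)·(-491.9) + (-1)·(-838.6) = -587.8 kcal/mol

delta H = -587.8 kcal/mol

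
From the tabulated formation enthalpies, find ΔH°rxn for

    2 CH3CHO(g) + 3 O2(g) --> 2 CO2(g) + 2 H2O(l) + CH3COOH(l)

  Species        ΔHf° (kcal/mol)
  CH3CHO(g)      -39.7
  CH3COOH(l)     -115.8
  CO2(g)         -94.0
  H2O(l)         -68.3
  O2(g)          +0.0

ΔH°rxn = Σ nΔHf°(products) − Σ nΔHf°(reactants).
Products: 2·(-94.0) + 2·(-68.3) + 1·(-115.8) = -440.4
Reactants: 2·(-39.7) + 3·(+0.0) = -79.4
ΔH°rxn = (-440.4) − (-79.4) = -361.0 kcal/mol

ΔH°rxn = -361.0 kcal/mol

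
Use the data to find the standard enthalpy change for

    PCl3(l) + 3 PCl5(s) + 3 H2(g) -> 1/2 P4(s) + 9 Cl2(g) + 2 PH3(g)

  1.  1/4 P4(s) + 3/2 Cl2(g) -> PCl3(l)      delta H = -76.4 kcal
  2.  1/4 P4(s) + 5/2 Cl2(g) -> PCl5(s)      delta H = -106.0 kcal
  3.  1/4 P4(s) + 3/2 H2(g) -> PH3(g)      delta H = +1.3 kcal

eq. 1 reversed: +76.4 kcal
eq. 2 reversed and × 3: (-3)·(-106.0) = +318.0 kcal
eq. 3 × 2: (2)·(+1.3) = +2.6 kcal
By Hess's law, delta H = (-1)·(-76.4) + (-3)·(-106.0) + (2)·(+1.3) = 397.0 kcal

delta H = 397.0 kcal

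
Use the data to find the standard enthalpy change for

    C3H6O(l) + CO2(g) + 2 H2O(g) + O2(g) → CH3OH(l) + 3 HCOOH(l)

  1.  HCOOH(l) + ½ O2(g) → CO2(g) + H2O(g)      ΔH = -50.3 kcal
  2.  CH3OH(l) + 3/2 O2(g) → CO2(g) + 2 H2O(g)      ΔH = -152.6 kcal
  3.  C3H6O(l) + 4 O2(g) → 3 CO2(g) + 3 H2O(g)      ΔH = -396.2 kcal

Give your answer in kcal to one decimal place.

ΔH = -92.7 kcal

eq. 1 reversed and × 3 (reverse to put HCOOH(l) on the product side; scale by 3 for the 3 HCOOH(l)): (-3)·(-50.3) = +150.9 kcal
eq. 2 reversed (reverse to put CH3OH(l) on the product side): +152.6 kcal
eq. 3 as written (C3H6O(l) already on the reactant side): -396.2 kcal
ΔH = (-3)·(-50.3) + (-1)·(-152.6) + (1)·(-396.2) = -92.7 kcal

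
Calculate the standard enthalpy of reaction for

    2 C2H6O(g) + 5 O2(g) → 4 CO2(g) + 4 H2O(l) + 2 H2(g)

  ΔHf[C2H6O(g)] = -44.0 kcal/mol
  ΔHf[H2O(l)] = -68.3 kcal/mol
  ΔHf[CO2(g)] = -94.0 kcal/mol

ΔH°rxn = Σ nΔHf°(products) − Σ nΔHf°(reactants).
Products: 4·(-94.0) + 4·(-68.3) + 2·(+0.0) = -649.2
Reactants: 2·(-44.0) + 5·(+0.0) = -88.0
ΔH°rxn = (-649.2) − (-88.0) = -561.2 kcal/mol

ΔH°rxn = -561.2 kcal/mol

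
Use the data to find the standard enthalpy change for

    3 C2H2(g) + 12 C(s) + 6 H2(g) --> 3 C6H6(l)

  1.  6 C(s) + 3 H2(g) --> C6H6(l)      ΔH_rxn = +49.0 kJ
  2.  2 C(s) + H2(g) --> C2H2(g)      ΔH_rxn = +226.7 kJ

ΔH_rxn = -533.1 kJ

eq. 1 × 3: (3)·(+49.0) = +147.0 kJ
eq. 2 reversed and × 3: (-3)·(+226.7) = -680.1 kJ
ΔH_rxn = (3)·(+49.0) + (-3)·(+226.7) = -533.1 kJ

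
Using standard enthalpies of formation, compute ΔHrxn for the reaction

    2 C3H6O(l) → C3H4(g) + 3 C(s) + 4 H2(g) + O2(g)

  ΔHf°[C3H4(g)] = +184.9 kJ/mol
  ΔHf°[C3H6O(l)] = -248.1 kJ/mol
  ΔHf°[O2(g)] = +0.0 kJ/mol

ΔH°rxn = Σ nΔHf°(products) − Σ nΔHf°(reactants).
Products: 1·(+184.9) + 3·(+0.0) + 4·(+0.0) + 1·(+0.0) = +184.9
Reactants: 2·(-248.1) = -496.2
ΔHrxn = (+184.9) − (-496.2) = 681.1 kJ/mol

ΔHrxn = 681.1 kJ/mol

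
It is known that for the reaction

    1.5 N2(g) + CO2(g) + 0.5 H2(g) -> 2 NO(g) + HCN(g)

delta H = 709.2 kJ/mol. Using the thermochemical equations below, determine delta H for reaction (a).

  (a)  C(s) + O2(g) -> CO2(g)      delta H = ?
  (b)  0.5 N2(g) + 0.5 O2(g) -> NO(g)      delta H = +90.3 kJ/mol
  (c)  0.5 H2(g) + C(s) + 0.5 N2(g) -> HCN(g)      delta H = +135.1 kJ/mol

delta H = -393.5 kJ/mol

(a) reversed (CO2(g) must end up as a reactant): contributes −x
(b) × 2 (scale by 2 for the 2 NO(g)): (2)·(+90.3) = +180.6 kJ/mol
(c) as written (HCN(g) already on the product side): +135.1 kJ/mol
+709.2 = (+180.6) + (+135.1) − x
x = (+709.2 − (+315.7)) / (-1) = -393.5 kJ/mol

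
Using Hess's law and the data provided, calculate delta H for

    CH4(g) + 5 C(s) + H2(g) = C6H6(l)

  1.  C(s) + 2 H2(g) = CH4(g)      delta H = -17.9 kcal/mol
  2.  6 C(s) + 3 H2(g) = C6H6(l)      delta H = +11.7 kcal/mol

eq. 1 reversed: +17.9 kcal/mol
eq. 2 as written: +11.7 kcal/mol
Summing the manipulated equations, delta H = (-1)·(-17.9) + (1)·(+11.7) = 29.6 kcal/mol

delta H = 29.6 kcal/mol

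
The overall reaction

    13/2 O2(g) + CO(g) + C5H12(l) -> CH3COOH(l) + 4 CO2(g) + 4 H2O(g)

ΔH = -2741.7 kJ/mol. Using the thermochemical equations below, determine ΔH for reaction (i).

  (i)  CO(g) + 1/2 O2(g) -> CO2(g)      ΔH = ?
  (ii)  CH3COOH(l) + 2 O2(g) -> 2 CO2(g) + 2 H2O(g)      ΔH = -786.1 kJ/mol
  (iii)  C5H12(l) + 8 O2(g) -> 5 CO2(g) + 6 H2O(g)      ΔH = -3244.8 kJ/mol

ΔH = -283.0 kJ/mol

(i) as written (CO(g) already on the reactant side): contributes x
(ii) reversed (reverse to put CH3COOH(l) on the product side): +786.1 kJ/mol
(iii) as written (C5H12(l) already on the reactant side): -3244.8 kJ/mol
-2741.7 = (+786.1) + (-3244.8) + x
x = (-2741.7 − (-2458.7)) / (1) = -283.0 kJ/mol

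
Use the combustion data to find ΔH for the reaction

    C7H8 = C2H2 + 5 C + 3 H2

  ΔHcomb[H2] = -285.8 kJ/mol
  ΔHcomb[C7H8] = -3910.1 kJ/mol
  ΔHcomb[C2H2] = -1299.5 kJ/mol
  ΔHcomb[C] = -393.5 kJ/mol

Using ΔH = Σ nΔHc°(reactants) − Σ nΔHc°(products):
= [1·(-3910.1)] − [1·(-1299.5) + 5·(-393.5) + 3·(-285.8)]
= 214.3 kJ/mol

ΔH = 214.3 kJ/mol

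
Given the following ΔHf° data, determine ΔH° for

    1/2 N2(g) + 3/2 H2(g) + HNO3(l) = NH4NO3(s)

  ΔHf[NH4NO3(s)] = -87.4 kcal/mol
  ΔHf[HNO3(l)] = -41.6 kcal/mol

ΔH° = -45.8 kcal/mol

ΔH°rxn = Σ nΔHf°(products) − Σ nΔHf°(reactants).
Products: 1·(-87.4) = -87.4
Reactants: 1/2·(+0.0) + 3/2·(+0.0) + 1·(-41.6) = -41.6
ΔH° = (-87.4) − (-41.6) = -45.8 kcal/mol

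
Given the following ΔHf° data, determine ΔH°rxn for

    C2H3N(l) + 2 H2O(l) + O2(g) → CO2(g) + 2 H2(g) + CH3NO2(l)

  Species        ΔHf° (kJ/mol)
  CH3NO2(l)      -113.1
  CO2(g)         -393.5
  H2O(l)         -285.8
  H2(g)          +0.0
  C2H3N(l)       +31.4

ΔH°rxn = 33.6 kJ/mol

ΔH°rxn = Σ nΔHf°(products) − Σ nΔHf°(reactants).
Products: 1·(-393.5) + 2·(+0.0) + 1·(-113.1) = -506.6
Reactants: 1·(+31.4) + 2·(-285.8) + 1·(+0.0) = -540.2
ΔH°rxn = (-506.6) − (-540.2) = 33.6 kJ/mol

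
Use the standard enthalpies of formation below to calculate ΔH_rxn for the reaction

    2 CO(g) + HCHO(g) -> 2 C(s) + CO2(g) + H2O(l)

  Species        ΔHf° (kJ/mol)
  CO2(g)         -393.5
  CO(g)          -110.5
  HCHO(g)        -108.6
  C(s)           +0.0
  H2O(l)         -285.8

ΔH°rxn = Σ nΔHf°(products) − Σ nΔHf°(reactants).
Products: 2·(+0.0) + 1·(-393.5) + 1·(-285.8) = -679.3
Reactants: 2·(-110.5) + 1·(-108.6) = -329.6
ΔH_rxn = (-679.3) − (-329.6) = -349.7 kJ/mol

ΔH_rxn = -349.7 kJ/mol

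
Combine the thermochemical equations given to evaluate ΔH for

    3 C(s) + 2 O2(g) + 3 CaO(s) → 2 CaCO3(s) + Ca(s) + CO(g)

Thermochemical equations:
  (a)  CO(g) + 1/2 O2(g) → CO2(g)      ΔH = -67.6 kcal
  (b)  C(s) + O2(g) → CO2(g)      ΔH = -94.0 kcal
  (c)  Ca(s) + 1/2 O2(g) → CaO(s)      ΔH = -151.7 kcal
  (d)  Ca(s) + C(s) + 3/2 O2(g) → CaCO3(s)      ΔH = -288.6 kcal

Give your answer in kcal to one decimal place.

(a) reversed: +67.6 kcal
(b) as written: -94.0 kcal
(c) reversed and × 3: (-3)·(-151.7) = +455.1 kcal
(d) × 2: (2)·(-288.6) = -577.2 kcal
ΔH = (+67.6) + (-94.0) + (+455.1) + (-577.2) = -148.5 kcal

ΔH = -148.5 kcal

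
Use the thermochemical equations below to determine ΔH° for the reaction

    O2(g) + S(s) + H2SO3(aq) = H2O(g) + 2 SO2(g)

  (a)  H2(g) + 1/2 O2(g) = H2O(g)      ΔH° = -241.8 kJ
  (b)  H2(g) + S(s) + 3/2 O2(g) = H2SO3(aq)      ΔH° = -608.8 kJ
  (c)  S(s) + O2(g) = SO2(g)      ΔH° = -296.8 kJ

ΔH° = -226.6 kJ

(a) as written (H2O(g) already on the product side): -241.8 kJ
(b) reversed (reverse to put H2SO3(aq) on the reactant side): +608.8 kJ
(c) × 2 (scale by 2 for the 2 SO2(g)): (2)·(-296.8) = -593.6 kJ
ΔH° = (1)·(-241.8) + (-1)·(-608.8) + (2)·(-296.8) = -226.6 kJ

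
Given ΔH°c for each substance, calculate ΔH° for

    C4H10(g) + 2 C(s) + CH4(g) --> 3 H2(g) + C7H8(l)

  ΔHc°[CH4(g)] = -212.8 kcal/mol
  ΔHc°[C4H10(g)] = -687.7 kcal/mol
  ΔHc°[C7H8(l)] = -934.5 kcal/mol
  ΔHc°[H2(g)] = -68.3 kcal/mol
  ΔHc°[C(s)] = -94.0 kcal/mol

ΔH° = 50.9 kcal/mol

With combustion enthalpies, reactants minus products:
= [1·(-687.7) + 2·(-94.0) + 1·(-212.8)] − [3·(-68.3) + 1·(-934.5)]
= 50.9 kcal/mol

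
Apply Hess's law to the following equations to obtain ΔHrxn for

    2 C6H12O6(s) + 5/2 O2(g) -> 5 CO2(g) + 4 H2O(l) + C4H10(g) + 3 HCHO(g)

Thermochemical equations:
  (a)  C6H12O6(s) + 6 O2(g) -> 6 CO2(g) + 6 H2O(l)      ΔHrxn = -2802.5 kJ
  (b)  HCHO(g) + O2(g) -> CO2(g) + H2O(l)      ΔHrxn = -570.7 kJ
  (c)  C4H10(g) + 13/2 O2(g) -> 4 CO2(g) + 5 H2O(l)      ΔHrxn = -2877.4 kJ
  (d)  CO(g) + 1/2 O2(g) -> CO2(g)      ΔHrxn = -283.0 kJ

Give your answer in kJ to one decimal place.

ΔHrxn = -1015.5 kJ

(a) × 2: (2)·(-2802.5) = -5605.0 kJ
(b) reversed and × 3: (-3)·(-570.7) = +1712.1 kJ
(c) reversed: +2877.4 kJ
(d): not needed.
Summing the manipulated equations, ΔHrxn = (2)·(-2802.5) + (-3)·(-570.7) + (-1)·(-2877.4) = -1015.5 kJ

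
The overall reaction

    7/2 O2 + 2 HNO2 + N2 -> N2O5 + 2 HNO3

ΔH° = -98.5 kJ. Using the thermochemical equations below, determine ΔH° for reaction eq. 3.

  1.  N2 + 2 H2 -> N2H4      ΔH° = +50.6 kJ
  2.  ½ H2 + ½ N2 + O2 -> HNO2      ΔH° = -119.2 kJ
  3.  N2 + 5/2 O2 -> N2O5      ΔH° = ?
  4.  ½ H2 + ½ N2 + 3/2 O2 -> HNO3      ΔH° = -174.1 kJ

ΔH° = 11.3 kJ

eq. 1: not needed (N2H4 appears nowhere else).
eq. 2 reversed and × 2 (HNO2 must end up as a reactant; scale by 2 for the 2 HNO2): (-2)·(-119.2) = +238.4 kJ
eq. 3 as written (N2O5 already on the product side): contributes x
eq. 4 × 2 (scale by 2 for the 2 HNO3): (2)·(-174.1) = -348.2 kJ
-98.5 = (+238.4) + (-348.2) + x
x = (-98.5 − (-109.8)) / (1) = 11.3 kJ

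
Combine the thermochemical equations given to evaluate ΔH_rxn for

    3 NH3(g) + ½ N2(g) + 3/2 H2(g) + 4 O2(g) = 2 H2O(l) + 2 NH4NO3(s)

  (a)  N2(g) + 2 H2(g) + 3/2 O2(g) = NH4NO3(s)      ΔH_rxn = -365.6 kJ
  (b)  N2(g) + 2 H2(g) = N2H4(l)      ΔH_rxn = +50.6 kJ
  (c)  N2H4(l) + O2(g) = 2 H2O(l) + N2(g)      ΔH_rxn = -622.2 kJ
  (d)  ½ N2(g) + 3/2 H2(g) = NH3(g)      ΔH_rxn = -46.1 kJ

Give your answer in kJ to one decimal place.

(a) × 2 (scale by 2 for the 2 NH4NO3(s)): (2)·(-365.6) = -731.2 kJ
(b) as written: +50.6 kJ
(c) as written (H2O(l) already on the product side): -622.2 kJ
(d) reversed and × 3 (NH3(g) must end up as a reactant; ×3 to match 3 NH3(g) in the target): (-3)·(-46.1) = +138.3 kJ
ΔH_rxn = (2)·(-365.6) + (1)·(+50.6) + (1)·(-622.2) + (-3)·(-46.1) = -1164.5 kJ

ΔH_rxn = -1164.5 kJ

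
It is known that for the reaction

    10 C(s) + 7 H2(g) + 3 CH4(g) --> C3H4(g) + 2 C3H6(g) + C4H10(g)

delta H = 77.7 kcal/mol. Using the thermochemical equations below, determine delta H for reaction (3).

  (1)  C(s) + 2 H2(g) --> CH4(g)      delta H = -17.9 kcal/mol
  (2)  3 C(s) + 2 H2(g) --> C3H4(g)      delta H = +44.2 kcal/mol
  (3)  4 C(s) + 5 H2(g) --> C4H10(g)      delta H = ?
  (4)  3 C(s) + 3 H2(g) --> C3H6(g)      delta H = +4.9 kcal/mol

delta H = -30.0 kcal/mol

(1) reversed and × 3 (reverse to put CH4(g) on the reactant side; ×3 to match 3 CH4(g) in the target): (-3)·(-17.9) = +53.7 kcal/mol
(2) as written (C3H4(g) already on the product side): +44.2 kcal/mol
(3) as written (C4H10(g) already on the product side): contributes x
(4) × 2 (scale by 2 for the 2 C3H6(g)): (2)·(+4.9) = +9.8 kcal/mol
+77.7 = (+53.7) + (+44.2) + (+9.8) + x
x = (+77.7 − (+107.7)) / (1) = -30.0 kcal/mol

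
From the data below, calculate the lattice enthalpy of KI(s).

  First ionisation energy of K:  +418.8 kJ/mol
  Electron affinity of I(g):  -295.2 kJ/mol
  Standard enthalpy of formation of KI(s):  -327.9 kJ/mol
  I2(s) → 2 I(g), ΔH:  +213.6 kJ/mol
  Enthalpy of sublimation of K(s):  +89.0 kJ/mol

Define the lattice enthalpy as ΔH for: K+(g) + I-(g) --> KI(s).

ΔHf° = 1·ΔHsub + 1·(ΣIE) + 1/2·D(I2) + 1·EA + U
-327.9 = 1·(+89.0) + 1·(+418.8) + 1/2·(+213.6) + 1·(-295.2) + U
U = -327.9 − (+319.4) = -647.3 kJ/mol

U = -647.3 kJ/mol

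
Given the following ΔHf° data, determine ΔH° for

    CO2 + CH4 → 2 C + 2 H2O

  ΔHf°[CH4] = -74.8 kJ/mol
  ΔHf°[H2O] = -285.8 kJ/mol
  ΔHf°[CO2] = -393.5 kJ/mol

ΔH° = -103.3 kJ/mol

Products: 2·(+0.0) + 2·(-285.8) = -571.6
Reactants: 1·(-393.5) + 1·(-74.8) = -468.3
ΔH° = (-571.6) − (-468.3) = -103.3 kJ/mol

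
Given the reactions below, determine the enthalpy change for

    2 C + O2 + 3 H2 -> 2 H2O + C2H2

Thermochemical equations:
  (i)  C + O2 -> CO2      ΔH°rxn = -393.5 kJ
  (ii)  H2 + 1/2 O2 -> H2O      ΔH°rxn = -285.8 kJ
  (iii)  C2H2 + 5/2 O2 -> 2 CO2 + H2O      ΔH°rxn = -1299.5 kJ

ΔH°rxn = -344.9 kJ

(i) × 2 (scale by 2 for the 2 C): (2)·(-393.5) = -787.0 kJ
(ii) × 3 (scale by 3 for the 3 H2): (3)·(-285.8) = -857.4 kJ
(iii) reversed (C2H2 must end up as a product): +1299.5 kJ
ΔH°rxn = (-787.0) + (-857.4) + (+1299.5) = -344.9 kJ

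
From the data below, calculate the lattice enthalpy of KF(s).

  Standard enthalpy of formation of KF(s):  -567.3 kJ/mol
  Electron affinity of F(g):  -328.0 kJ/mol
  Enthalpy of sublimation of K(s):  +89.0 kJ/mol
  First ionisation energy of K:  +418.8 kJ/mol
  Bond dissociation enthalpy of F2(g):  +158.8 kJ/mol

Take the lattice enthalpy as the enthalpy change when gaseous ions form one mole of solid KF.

ΔHf° = 1·ΔHsub + 1·(ΣIE) + 1/2·D(F2) + 1·EA + U
-567.3 = 1·(+89.0) + 1·(+418.8) + 1/2·(+158.8) + 1·(-328.0) + U
U = -567.3 − (+259.2) = -826.5 kJ/mol

U = -826.5 kJ/mol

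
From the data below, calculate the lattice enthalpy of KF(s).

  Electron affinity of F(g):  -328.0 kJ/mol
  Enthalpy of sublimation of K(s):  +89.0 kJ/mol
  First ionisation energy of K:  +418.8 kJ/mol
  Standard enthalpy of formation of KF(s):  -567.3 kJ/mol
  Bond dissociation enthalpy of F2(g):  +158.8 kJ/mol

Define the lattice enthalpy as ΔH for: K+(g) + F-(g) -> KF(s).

ΔHf° = 1·ΔHsub + 1·(ΣIE) + 1/2·D(F2) + 1·EA + U
-567.3 = 1·(+89.0) + 1·(+418.8) + 1/2·(+158.8) + 1·(-328.0) + U
U = -567.3 − (+259.2) = -826.5 kJ/mol

U = -826.5 kJ/mol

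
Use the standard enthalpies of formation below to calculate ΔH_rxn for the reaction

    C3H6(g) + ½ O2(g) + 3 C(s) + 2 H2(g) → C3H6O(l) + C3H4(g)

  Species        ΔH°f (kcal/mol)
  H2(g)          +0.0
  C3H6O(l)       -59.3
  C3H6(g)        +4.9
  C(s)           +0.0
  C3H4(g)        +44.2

Products: 1·(-59.3) + 1·(+44.2) = -15.1
Reactants: 1·(+4.9) + 1/2·(+0.0) + 3·(+0.0) + 2·(+0.0) = +4.9
ΔH_rxn = (-15.1) − (+4.9) = -20.0 kcal/mol

ΔH_rxn = -20.0 kcal/mol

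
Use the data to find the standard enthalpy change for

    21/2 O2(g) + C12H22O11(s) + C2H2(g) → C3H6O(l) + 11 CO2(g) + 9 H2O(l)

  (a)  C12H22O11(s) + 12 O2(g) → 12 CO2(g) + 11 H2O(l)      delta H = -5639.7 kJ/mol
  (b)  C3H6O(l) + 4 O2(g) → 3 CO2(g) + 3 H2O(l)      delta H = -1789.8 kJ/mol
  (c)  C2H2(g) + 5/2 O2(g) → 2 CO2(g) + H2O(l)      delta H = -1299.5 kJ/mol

delta H = -5149.4 kJ/mol

(a) as written: -5639.7 kJ/mol
(b) reversed: +1789.8 kJ/mol
(c) as written: -1299.5 kJ/mol
delta H = (1)·(-5639.7) + (-1)·(-1789.8) + (1)·(-1299.5) = -5149.4 kJ/mol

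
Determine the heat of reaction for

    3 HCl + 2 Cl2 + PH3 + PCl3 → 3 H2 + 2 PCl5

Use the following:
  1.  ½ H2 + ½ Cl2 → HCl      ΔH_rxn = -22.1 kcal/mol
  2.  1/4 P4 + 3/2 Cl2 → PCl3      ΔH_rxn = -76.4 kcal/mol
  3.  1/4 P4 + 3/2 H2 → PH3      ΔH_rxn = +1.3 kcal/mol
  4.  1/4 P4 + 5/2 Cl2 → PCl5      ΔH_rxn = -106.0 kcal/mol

ΔH_rxn = -70.6 kcal/mol

eq. 1 reversed and × 3: (-3)·(-22.1) = +66.3 kcal/mol
eq. 2 reversed: +76.4 kcal/mol
eq. 3 reversed: -1.3 kcal/mol
eq. 4 × 2: (2)·(-106.0) = -212.0 kcal/mol
ΔH_rxn = (+66.3) + (+76.4) + (-1.3) + (-212.0) = -70.6 kcal/mol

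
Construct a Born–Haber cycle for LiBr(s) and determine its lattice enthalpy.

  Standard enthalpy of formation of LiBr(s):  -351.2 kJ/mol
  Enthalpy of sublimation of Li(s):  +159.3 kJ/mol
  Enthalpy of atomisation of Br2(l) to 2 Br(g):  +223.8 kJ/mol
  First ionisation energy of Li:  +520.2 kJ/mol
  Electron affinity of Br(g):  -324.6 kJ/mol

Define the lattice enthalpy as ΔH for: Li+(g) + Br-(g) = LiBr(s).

U = -818.0 kJ/mol

ΔHf° = 1·ΔHsub + 1·(ΣIE) + 1/2·D(Br2) + 1·EA + U
-351.2 = 1·(+159.3) + 1·(+520.2) + 1/2·(+223.8) + 1·(-324.6) + U
U = -351.2 − (+466.8) = -818.0 kJ/mol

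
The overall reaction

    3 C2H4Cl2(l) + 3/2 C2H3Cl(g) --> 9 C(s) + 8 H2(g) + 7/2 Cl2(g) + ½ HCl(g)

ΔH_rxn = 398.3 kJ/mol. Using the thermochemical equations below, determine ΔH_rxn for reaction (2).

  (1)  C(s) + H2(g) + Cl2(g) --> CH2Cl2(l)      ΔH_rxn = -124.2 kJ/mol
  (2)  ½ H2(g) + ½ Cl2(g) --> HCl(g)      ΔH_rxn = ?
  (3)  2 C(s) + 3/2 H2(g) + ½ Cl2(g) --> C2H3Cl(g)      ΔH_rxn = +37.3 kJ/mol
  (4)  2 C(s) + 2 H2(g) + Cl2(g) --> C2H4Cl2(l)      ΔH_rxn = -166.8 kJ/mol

ΔH_rxn = -92.3 kJ/mol

(1): not needed.
(2) × 1/2: contributes 1/2·x
(3) reversed and × 3/2: (-3/2)·(+37.3) = -55.95 kJ/mol
(4) reversed and × 3: (-3)·(-166.8) = +500.4 kJ/mol
+398.3 = (-55.95) + (+500.4) + 1/2·x
x = (+398.3 − (+444.45)) / (1/2) = -92.3 kJ/mol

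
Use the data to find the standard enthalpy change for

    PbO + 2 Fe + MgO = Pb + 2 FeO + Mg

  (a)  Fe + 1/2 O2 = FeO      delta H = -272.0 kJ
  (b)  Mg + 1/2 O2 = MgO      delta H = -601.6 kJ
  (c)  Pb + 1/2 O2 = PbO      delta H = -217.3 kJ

(a) × 2: (2)·(-272.0) = -544.0 kJ
(b) reversed: +601.6 kJ
(c) reversed: +217.3 kJ
delta H = (-544.0) + (+601.6) + (+217.3) = 274.9 kJ

delta H = 274.9 kJ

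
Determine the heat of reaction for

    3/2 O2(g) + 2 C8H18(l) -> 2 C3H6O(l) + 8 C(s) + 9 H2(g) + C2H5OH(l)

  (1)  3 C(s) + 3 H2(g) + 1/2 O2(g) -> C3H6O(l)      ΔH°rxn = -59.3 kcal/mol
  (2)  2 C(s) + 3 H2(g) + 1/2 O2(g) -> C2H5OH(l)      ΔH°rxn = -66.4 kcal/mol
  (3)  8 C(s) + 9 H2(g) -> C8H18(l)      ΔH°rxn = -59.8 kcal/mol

ΔH°rxn = -65.4 kcal/mol

(1) × 2 (scale by 2 for the 2 C3H6O(l)): (2)·(-59.3) = -118.6 kcal/mol
(2) as written (C2H5OH(l) already on the product side): -66.4 kcal/mol
(3) reversed and × 2 (reverse to put C8H18(l) on the reactant side; scale by 2 for the 2 C8H18(l)): (-2)·(-59.8) = +119.6 kcal/mol
ΔH°rxn = (-118.6) + (-66.4) + (+119.6) = -65.4 kcal/mol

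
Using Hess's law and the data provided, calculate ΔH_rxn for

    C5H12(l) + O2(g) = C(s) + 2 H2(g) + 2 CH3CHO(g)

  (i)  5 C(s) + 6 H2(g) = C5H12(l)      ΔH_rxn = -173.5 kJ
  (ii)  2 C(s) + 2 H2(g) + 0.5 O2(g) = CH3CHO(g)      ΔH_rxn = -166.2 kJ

(i) reversed (reverse to put C5H12(l) on the reactant side): +173.5 kJ
(ii) × 2 (scale by 2 for the 2 CH3CHO(g)): (2)·(-166.2) = -332.4 kJ
Combining the equations, ΔH_rxn = (-1)·(-173.5) + (2)·(-166.2) = -158.9 kJ

ΔH_rxn = -158.9 kJ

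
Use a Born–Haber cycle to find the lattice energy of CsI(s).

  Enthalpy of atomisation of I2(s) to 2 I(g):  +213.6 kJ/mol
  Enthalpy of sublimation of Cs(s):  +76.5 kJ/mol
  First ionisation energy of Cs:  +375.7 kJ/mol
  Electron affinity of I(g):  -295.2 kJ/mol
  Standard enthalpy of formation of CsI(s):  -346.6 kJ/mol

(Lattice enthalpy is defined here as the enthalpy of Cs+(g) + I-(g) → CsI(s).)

U = -610.4 kJ/mol

ΔHf° = 1·ΔHsub + 1·(ΣIE) + 1/2·D(I2) + 1·EA + U
-346.6 = 1·(+76.5) + 1·(+375.7) + 1/2·(+213.6) + 1·(-295.2) + U
U = -346.6 − (+263.8) = -610.4 kJ/mol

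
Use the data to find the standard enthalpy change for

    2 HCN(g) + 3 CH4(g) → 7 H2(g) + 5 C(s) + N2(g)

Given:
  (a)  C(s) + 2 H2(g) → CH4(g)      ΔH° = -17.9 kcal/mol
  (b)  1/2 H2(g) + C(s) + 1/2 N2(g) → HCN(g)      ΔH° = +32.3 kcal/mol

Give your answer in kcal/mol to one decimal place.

(a) reversed and × 3: (-3)·(-17.9) = +53.7 kcal/mol
(b) reversed and × 2: (-2)·(+32.3) = -64.6 kcal/mol
ΔH° = (-3)·(-17.9) + (-2)·(+32.3) = -10.9 kcal/mol

ΔH° = -10.9 kcal/mol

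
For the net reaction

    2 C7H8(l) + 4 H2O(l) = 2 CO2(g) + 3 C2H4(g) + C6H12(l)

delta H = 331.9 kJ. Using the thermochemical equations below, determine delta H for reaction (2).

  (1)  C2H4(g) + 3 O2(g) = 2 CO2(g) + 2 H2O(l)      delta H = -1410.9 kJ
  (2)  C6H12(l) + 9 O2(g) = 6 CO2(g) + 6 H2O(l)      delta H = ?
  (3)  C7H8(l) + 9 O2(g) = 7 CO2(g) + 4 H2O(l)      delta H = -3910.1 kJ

delta H = -3919.4 kJ

(1) reversed and × 3 (reverse to put C2H4(g) on the product side; scale by 3 for the 3 C2H4(g)): (-3)·(-1410.9) = +4232.7 kJ
(2) reversed (reverse to put C6H12(l) on the product side): contributes −x
(3) × 2 (scale by 2 for the 2 C7H8(l)): (2)·(-3910.1) = -7820.2 kJ
+331.9 = (+4232.7) + (-7820.2) − x
x = (+331.9 − (-3587.5)) / (-1) = -3919.4 kJ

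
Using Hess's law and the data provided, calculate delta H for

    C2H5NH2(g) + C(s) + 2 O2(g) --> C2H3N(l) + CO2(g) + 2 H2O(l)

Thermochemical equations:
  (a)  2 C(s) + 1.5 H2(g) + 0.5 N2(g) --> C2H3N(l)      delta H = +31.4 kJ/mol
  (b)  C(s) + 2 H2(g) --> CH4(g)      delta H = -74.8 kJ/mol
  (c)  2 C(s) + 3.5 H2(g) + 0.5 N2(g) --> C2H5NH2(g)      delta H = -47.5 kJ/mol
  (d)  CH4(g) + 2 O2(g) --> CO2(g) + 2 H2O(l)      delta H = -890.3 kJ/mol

(a) as written: +31.4 kJ/mol
(b) as written: -74.8 kJ/mol
(c) reversed: +47.5 kJ/mol
(d) as written: -890.3 kJ/mol
delta H = (1)·(+31.4) + (1)·(-74.8) + (-1)·(-47.5) + (1)·(-890.3) = -886.2 kJ/mol

delta H = -886.2 kJ/mol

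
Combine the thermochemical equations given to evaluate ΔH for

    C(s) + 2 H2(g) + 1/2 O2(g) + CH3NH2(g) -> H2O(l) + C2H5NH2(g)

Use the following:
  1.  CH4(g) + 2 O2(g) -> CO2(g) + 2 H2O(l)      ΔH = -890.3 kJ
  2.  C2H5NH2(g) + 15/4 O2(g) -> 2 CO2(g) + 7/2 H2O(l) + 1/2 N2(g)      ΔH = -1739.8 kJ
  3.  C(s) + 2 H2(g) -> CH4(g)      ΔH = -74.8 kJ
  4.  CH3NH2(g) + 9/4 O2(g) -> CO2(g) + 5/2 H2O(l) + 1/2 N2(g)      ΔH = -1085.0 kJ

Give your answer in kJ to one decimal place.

ΔH = -310.3 kJ

eq. 1 as written: -890.3 kJ
eq. 2 reversed: +1739.8 kJ
eq. 3 as written: -74.8 kJ
eq. 4 as written: -1085.0 kJ
ΔH = (1)·(-890.3) + (-1)·(-1739.8) + (1)·(-74.8) + (1)·(-1085.0) = -310.3 kJ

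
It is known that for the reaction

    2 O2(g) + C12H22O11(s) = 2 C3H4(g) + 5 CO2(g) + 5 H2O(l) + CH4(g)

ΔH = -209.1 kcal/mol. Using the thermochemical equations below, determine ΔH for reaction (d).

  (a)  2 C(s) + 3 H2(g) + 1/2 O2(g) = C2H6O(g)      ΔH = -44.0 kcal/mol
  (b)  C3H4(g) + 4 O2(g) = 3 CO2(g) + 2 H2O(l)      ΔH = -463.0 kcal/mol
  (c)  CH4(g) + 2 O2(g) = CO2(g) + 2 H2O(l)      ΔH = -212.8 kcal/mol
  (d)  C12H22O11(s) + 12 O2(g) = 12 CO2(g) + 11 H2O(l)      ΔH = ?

ΔH = -1347.9 kcal/mol

(a): not needed (C2H6O(g) appears nowhere else).
(b) reversed and × 2 (reverse to put C3H4(g) on the product side; scale by 2 for the 2 C3H4(g)): (-2)·(-463.0) = +926.0 kcal/mol
(c) reversed (CH4(g) must end up as a product): +212.8 kcal/mol
(d) as written (C12H22O11(s) already on the reactant side): contributes x
-209.1 = (+926.0) + (+212.8) + x
x = (-209.1 − (+1138.8)) / (1) = -1347.9 kcal/mol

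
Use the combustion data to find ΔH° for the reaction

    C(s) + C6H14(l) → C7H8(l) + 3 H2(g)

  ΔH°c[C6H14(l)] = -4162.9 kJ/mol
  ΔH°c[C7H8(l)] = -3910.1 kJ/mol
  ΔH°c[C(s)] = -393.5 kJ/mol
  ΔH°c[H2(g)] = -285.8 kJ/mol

With combustion enthalpies, reactants minus products:
= [1·(-393.5) + 1·(-4162.9)] − [1·(-3910.1) + 3·(-285.8)]
= 211.1 kJ/mol

ΔH° = 211.1 kJ/mol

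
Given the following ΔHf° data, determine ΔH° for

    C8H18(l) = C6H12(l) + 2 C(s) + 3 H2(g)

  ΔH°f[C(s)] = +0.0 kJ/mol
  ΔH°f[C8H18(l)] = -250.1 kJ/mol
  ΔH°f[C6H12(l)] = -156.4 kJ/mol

Products: 1·(-156.4) + 2·(+0.0) + 3·(+0.0) = -156.4
Reactants: 1·(-250.1) = -250.1
ΔH° = (-156.4) − (-250.1) = 93.7 kJ/mol

ΔH° = 93.7 kJ/mol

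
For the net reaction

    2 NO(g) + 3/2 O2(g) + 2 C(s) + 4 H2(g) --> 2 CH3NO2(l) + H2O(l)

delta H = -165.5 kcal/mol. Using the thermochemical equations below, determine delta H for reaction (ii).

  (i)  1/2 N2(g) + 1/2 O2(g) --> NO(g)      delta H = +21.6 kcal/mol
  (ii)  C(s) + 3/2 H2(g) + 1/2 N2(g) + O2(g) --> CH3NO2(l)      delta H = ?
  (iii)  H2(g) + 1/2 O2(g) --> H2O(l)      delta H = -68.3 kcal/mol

(i) reversed and × 2 (NO(g) must end up as a reactant; scale by 2 for the 2 NO(g)): (-2)·(+21.6) = -43.2 kcal/mol
(ii) × 2 (scale by 2 for the 2 CH3NO2(l)): contributes 2·x
(iii) as written (H2O(l) already on the product side): -68.3 kcal/mol
-165.5 = (-43.2) + (-68.3) + 2·x
x = (-165.5 − (-111.5)) / (2) = -27.0 kcal/mol

delta H = -27.0 kcal/mol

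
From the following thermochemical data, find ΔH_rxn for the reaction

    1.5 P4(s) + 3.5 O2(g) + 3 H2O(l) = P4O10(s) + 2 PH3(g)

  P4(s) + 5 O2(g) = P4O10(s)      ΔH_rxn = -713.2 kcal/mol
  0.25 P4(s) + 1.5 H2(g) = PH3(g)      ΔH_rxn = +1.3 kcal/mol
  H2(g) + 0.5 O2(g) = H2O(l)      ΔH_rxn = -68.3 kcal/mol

equation 1 as written: -713.2 kcal/mol
equation 2 × 2: (2)·(+1.3) = +2.6 kcal/mol
equation 3 reversed and × 3: (-3)·(-68.3) = +204.9 kcal/mol
Combining the equations, ΔH_rxn = (1)·(-713.2) + (2)·(+1.3) + (-3)·(-68.3) = -505.7 kcal/mol

ΔH_rxn = -505.7 kcal/mol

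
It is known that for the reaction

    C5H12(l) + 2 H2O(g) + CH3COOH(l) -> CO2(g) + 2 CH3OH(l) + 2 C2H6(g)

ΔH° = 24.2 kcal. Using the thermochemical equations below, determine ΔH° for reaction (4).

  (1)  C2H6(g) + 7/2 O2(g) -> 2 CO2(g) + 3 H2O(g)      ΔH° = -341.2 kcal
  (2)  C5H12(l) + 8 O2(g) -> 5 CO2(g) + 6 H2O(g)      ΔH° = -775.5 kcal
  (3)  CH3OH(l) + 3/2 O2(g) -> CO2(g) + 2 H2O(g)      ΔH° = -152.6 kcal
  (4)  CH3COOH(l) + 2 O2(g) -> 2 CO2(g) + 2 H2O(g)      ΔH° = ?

ΔH° = -187.9 kcal

(1) reversed and × 2 (reverse to put C2H6(g) on the product side; ×2 to match 2 C2H6(g) in the target): (-2)·(-341.2) = +682.4 kcal
(2) as written (C5H12(l) already on the reactant side): -775.5 kcal
(3) reversed and × 2 (CH3OH(l) must end up as a product; scale by 2 for the 2 CH3OH(l)): (-2)·(-152.6) = +305.2 kcal
(4) as written (CH3COOH(l) already on the reactant side): contributes x
+24.2 = (+682.4) + (-775.5) + (+305.2) + x
x = (+24.2 − (+212.1)) / (1) = -187.9 kcal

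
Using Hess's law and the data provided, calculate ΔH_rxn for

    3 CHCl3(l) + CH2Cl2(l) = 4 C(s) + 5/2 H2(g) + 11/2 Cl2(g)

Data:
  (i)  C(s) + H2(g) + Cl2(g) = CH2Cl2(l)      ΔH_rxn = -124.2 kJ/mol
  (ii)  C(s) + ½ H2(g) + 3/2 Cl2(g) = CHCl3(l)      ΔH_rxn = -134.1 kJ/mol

(i) reversed (CH2Cl2(l) must end up as a reactant): +124.2 kJ/mol
(ii) reversed and × 3 (CHCl3(l) must end up as a reactant; scale by 3 for the 3 CHCl3(l)): (-3)·(-134.1) = +402.3 kJ/mol
Since enthalpy is a state function, ΔH_rxn = (+124.2) + (+402.3) = 526.5 kJ/mol

ΔH_rxn = 526.5 kJ/mol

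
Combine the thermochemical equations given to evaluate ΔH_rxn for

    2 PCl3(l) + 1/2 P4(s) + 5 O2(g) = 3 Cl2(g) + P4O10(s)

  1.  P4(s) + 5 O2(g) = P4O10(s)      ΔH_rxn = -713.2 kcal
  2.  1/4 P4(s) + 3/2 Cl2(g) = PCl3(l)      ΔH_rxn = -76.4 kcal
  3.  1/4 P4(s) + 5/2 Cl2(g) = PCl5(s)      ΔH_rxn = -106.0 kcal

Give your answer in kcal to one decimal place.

ΔH_rxn = -560.4 kcal

eq. 1 as written (P4O10(s) already on the product side): -713.2 kcal
eq. 2 reversed and × 2 (PCl3(l) must end up as a reactant; ×2 to match 2 PCl3(l) in the target): (-2)·(-76.4) = +152.8 kcal
eq. 3: not needed (PCl5(s) appears nowhere else).
ΔH_rxn = (-713.2) + (+152.8) = -560.4 kcal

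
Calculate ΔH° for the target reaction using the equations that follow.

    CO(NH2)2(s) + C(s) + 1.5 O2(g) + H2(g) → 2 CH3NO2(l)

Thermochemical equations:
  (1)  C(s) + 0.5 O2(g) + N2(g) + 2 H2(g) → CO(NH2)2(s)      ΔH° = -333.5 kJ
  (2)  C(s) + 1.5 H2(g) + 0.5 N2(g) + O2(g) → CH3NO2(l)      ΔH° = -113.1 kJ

ΔH° = 107.3 kJ

(1) reversed (reverse to put CO(NH2)2(s) on the reactant side): +333.5 kJ
(2) × 2 (scale by 2 for the 2 CH3NO2(l)): (2)·(-113.1) = -226.2 kJ
Summing the manipulated equations, ΔH° = (+333.5) + (-226.2) = 107.3 kJ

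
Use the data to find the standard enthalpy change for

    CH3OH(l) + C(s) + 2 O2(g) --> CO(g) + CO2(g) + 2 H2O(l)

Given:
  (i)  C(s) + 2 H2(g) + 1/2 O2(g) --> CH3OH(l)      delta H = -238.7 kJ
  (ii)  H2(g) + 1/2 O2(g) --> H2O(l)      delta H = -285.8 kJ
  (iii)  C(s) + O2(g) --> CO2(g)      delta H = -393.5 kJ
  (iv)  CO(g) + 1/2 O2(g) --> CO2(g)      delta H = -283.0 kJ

delta H = -836.9 kJ

(i) reversed (CH3OH(l) must end up as a reactant): +238.7 kJ
(ii) × 2 (scale by 2 for the 2 H2O(l)): (2)·(-285.8) = -571.6 kJ
(iii) × 2: (2)·(-393.5) = -787.0 kJ
(iv) reversed (CO(g) must end up as a product): +283.0 kJ
Since enthalpy is a state function, delta H = (-1)·(-238.7) + (2)·(-285.8) + (2)·(-393.5) + (-1)·(-283.0) = -836.9 kJ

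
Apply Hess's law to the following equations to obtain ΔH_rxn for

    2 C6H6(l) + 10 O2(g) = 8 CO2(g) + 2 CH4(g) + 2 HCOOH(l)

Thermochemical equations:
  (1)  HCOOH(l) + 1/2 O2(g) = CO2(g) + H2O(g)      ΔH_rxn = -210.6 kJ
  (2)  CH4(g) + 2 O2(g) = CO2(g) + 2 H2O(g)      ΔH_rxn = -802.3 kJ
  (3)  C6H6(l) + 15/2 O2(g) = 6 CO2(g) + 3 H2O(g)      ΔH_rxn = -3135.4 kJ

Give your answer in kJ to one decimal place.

(1) reversed and × 2: (-2)·(-210.6) = +421.2 kJ
(2) reversed and × 2: (-2)·(-802.3) = +1604.6 kJ
(3) × 2: (2)·(-3135.4) = -6270.8 kJ
ΔH_rxn = (+421.2) + (+1604.6) + (-6270.8) = -4245.0 kJ

ΔH_rxn = -4245.0 kJ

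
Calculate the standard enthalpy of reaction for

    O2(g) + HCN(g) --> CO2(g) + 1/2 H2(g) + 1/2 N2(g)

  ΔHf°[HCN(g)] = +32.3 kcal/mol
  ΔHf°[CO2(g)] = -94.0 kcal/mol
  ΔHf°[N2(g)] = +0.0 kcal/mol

ΔH° = -126.3 kcal/mol

ΔH°rxn = Σ nΔHf°(products) − Σ nΔHf°(reactants).
Products: 1·(-94.0) + 1/2·(+0.0) + 1/2·(+0.0) = -94.0
Reactants: 1·(+0.0) + 1·(+32.3) = +32.3
ΔH° = (-94.0) − (+32.3) = -126.3 kcal/mol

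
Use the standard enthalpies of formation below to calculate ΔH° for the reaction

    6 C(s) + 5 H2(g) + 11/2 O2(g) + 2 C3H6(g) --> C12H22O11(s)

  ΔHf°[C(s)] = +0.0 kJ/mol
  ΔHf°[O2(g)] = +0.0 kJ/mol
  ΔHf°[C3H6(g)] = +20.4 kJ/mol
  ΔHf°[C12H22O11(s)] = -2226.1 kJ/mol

ΔH° = -2266.9 kJ/mol

Products: 1·(-2226.1) = -2226.1
Reactants: 6·(+0.0) + 5·(+0.0) + 11/2·(+0.0) + 2·(+20.4) = +40.8
ΔH° = (-2226.1) − (+40.8) = -2266.9 kJ/mol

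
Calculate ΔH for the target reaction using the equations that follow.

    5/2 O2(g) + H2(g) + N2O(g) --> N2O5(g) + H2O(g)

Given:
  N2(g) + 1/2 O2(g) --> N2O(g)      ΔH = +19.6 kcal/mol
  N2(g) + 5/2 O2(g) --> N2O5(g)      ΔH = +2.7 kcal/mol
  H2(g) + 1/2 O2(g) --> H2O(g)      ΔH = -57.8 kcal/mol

equation 1 reversed: -19.6 kcal/mol
equation 2 as written: +2.7 kcal/mol
equation 3 as written: -57.8 kcal/mol
ΔH = (-19.6) + (+2.7) + (-57.8) = -74.7 kcal/mol

ΔH = -74.7 kcal/mol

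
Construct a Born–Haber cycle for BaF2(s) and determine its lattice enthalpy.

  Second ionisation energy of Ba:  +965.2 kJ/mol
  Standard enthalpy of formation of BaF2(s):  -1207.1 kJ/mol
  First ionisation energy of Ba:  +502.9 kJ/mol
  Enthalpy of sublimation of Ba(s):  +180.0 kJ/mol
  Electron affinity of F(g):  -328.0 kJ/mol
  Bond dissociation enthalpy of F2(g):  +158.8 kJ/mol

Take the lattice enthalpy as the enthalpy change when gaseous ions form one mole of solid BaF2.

ΔHf° = 1·ΔHsub + 1·(ΣIE) + 1·D(F2) + 2·EA + U
-1207.1 = 1·(+180.0) + 1·(+1468.1) + 1·(+158.8) + 2·(-328.0) + U
U = -1207.1 − (+1150.9) = -2358.0 kJ/mol

U = -2358.0 kJ/mol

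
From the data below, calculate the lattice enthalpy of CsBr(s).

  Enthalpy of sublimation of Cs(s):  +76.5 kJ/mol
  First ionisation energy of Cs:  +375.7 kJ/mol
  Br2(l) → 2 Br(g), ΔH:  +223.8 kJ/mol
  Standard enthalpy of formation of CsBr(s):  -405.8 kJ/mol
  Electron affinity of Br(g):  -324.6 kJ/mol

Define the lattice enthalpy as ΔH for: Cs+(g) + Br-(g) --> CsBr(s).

U = -645.3 kJ/mol

ΔHf° = 1·ΔHsub + 1·(ΣIE) + 1/2·D(Br2) + 1·EA + U
-405.8 = 1·(+76.5) + 1·(+375.7) + 1/2·(+223.8) + 1·(-324.6) + U
U = -405.8 − (+239.5) = -645.3 kJ/mol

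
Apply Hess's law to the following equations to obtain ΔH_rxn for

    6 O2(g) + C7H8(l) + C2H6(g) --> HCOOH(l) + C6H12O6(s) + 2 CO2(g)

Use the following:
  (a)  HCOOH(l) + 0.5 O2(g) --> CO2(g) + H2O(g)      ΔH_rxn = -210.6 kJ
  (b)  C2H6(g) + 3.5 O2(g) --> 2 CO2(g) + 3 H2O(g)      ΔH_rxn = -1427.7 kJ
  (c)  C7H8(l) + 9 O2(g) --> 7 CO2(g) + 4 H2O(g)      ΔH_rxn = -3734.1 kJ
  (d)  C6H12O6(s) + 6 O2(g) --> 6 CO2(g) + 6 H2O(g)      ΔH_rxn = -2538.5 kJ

(a) reversed: +210.6 kJ
(b) as written: -1427.7 kJ
(c) as written: -3734.1 kJ
(d) reversed: +2538.5 kJ
ΔH_rxn = (+210.6) + (-1427.7) + (-3734.1) + (+2538.5) = -2412.7 kJ

ΔH_rxn = -2412.7 kJ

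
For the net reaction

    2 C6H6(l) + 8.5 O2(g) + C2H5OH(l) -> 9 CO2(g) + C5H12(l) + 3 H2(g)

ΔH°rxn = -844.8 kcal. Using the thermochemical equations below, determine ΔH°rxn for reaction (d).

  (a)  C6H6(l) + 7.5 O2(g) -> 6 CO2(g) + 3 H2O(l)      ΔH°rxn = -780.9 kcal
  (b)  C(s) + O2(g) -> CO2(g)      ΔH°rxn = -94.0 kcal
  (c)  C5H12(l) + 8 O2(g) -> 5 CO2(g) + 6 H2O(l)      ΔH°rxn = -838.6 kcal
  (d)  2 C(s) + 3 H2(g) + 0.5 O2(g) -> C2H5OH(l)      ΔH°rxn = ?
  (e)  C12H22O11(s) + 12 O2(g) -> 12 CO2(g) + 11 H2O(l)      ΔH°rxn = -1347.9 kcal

(a) × 2 (scale by 2 for the 2 C6H6(l)): (2)·(-780.9) = -1561.8 kcal
(b) × 2: (2)·(-94.0) = -188.0 kcal
(c) reversed (C5H12(l) must end up as a product): +838.6 kcal
(d) reversed (C2H5OH(l) must end up as a reactant): contributes −x
(e): not needed (C12H22O11(s) appears nowhere else).
-844.8 = (-1561.8) + (-188.0) + (+838.6) − x
x = (-844.8 − (-911.2)) / (-1) = -66.4 kcal

ΔH°rxn = -66.4 kcal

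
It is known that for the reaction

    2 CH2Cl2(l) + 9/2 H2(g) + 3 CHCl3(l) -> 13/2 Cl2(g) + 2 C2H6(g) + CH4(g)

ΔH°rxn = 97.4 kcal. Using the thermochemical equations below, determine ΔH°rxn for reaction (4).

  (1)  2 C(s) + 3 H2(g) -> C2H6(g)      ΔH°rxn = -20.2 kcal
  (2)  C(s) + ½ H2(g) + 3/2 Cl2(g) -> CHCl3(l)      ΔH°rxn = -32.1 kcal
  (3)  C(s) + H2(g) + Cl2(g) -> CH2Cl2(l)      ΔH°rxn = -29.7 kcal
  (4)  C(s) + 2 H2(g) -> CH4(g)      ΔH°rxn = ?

ΔH°rxn = -17.9 kcal

(1) × 2: (2)·(-20.2) = -40.4 kcal
(2) reversed and × 3: (-3)·(-32.1) = +96.3 kcal
(3) reversed and × 2: (-2)·(-29.7) = +59.4 kcal
(4) as written: contributes x
+97.4 = (-40.4) + (+96.3) + (+59.4) + x
x = (+97.4 − (+115.3)) / (1) = -17.9 kcal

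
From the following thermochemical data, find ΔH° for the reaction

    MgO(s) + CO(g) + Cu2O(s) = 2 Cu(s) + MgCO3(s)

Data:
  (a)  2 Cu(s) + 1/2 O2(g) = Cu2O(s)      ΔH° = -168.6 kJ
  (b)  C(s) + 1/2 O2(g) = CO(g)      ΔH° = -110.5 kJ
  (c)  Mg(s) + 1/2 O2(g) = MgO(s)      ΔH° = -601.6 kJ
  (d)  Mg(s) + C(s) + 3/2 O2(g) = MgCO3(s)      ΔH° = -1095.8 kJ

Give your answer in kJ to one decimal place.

(a) reversed: +168.6 kJ
(b) reversed: +110.5 kJ
(c) reversed: +601.6 kJ
(d) as written: -1095.8 kJ
Combining the equations, ΔH° = (+168.6) + (+110.5) + (+601.6) + (-1095.8) = -215.1 kJ

ΔH° = -215.1 kJ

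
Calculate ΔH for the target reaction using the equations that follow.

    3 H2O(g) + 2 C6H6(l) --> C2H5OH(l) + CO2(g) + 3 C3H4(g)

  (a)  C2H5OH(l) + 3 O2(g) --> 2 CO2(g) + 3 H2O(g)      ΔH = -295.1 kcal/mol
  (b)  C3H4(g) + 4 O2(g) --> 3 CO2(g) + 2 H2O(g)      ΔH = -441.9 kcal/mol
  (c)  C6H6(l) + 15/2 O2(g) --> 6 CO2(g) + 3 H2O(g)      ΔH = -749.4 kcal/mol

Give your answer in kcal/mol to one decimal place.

ΔH = 122.0 kcal/mol

(a) reversed: +295.1 kcal/mol
(b) reversed and × 3: (-3)·(-441.9) = +1325.7 kcal/mol
(c) × 2: (2)·(-749.4) = -1498.8 kcal/mol
By Hess's law, ΔH = (+295.1) + (+1325.7) + (-1498.8) = 122.0 kcal/mol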